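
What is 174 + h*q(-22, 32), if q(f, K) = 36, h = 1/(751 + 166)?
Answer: 159594/917 ≈ 174.04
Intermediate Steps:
h = 1/917 ≈ 0.0010905
174 + h*q(-22, 32) = 174 + (1/917)*36 = 174 + 36/917 = 159594/917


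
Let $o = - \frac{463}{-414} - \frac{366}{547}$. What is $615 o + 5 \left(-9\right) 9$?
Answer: $- \frac{9715745}{75486} \approx -128.71$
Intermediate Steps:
$o = \frac{101737}{226458}$ ($o = \left(-463\right) \left(- \frac{1}{414}\right) - \frac{366}{547} = \frac{463}{414} - \frac{366}{547} = \frac{101737}{226458} \approx 0.44925$)
$615 o + 5 \left(-9\right) 9 = 615 \cdot \frac{101737}{226458} + 5 \left(-9\right) 9 = \frac{20856085}{75486} - 405 = - \frac{9715745}{75486}$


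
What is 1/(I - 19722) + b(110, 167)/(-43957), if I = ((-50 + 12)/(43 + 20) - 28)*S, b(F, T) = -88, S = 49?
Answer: 16334243/8356753184 ≈ 0.0019546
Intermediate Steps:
I = -12614/9 (I = ((-50 + 12)/(43 + 20) - 28)*49 = (-38/63 - 28)*49 = -1802/63*49 = -12614/9 ≈ -1401.6)
1/(I - 19722) + b(110, 167)/(-43957) = 1/(-12614/9 - 19722) - 88/(-43957) = 1/(-190112/9) - 88*(-1/43957) = -9/190112 + 88/43957 = 16334243/8356753184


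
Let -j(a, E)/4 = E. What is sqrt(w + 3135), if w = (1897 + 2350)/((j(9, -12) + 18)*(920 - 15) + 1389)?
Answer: 2*sqrt(325309802698)/20373 ≈ 55.992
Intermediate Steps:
j(a, E) = -4*E
w = 4247/61119 (w = (1897 + 2350)/((-4*(-12) + 18)*(920 - 15) + 1389) = 4247/((48 + 18)*905 + 1389) = 4247/(66*905 + 1389) = 4247/(59730 + 1389) = 4247/61119 ≈ 0.069487)
sqrt(w + 3135) = sqrt(4247/61119 + 3135) = sqrt(191612312/61119) = 2*sqrt(325309802698)/20373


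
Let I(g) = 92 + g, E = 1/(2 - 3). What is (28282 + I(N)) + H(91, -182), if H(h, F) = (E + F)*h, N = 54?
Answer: 11775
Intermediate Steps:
E = -1 (E = 1/(-1) = -1)
H(h, F) = h*(-1 + F) (H(h, F) = (-1 + F)*h = h*(-1 + F))
(28282 + I(N)) + H(91, -182) = (28282 + (92 + 54)) + 91*(-1 - 182) = (28282 + 146) + 91*(-183) = 28428 - 16653 = 11775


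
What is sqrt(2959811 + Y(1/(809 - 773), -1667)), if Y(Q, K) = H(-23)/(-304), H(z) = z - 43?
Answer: sqrt(17095869590)/76 ≈ 1720.4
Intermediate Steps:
H(z) = -43 + z
Y(Q, K) = 33/152 (Y(Q, K) = (-43 - 23)/(-304) = -66*(-1/304) = 33/152)
sqrt(2959811 + Y(1/(809 - 773), -1667)) = sqrt(2959811 + 33/152) = sqrt(449891305/152) = sqrt(17095869590)/76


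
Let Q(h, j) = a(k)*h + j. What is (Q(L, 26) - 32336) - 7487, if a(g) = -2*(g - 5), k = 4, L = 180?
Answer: -39437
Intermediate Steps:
a(g) = 10 - 2*g (a(g) = -2*(-5 + g) = 10 - 2*g)
Q(h, j) = j + 2*h (Q(h, j) = (10 - 2*4)*h + j = (10 - 8)*h + j = 2*h + j = j + 2*h)
(Q(L, 26) - 32336) - 7487 = ((26 + 2*180) - 32336) - 7487 = ((26 + 360) - 32336) - 7487 = (386 - 32336) - 7487 = -31950 - 7487 = -39437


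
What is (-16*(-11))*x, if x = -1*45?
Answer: -7920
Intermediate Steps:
x = -45
(-16*(-11))*x = -16*(-11)*(-45) = 176*(-45) = -7920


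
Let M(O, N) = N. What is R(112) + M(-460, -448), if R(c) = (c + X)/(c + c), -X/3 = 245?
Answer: -14425/32 ≈ -450.78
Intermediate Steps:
X = -735 (X = -3*245 = -735)
R(c) = (-735 + c)/(2*c) (R(c) = (c - 735)/(c + c) = (-735 + c)/((2*c)) = (-735 + c)*(1/(2*c)) = (-735 + c)/(2*c))
R(112) + M(-460, -448) = (½)*(-735 + 112)/112 - 448 = (½)*(1/112)*(-623) - 448 = -89/32 - 448 = -14425/32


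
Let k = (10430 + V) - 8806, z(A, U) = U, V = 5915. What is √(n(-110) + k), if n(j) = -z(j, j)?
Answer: √7649 ≈ 87.458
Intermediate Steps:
k = 7539 (k = (10430 + 5915) - 8806 = 16345 - 8806 = 7539)
n(j) = -j
√(n(-110) + k) = √(-1*(-110) + 7539) = √(110 + 7539) = √7649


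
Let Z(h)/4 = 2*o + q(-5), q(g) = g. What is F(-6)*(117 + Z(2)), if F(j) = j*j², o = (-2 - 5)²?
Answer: -105624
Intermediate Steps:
o = 49 (o = (-7)² = 49)
F(j) = j³
Z(h) = 372 (Z(h) = 4*(2*49 - 5) = 4*(98 - 5) = 4*93 = 372)
F(-6)*(117 + Z(2)) = (-6)³*(117 + 372) = -216*489 = -105624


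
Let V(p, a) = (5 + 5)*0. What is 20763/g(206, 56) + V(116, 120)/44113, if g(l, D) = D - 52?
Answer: 20763/4 ≈ 5190.8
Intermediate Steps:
V(p, a) = 0 (V(p, a) = 10*0 = 0)
g(l, D) = -52 + D
20763/g(206, 56) + V(116, 120)/44113 = 20763/(-52 + 56) + 0/44113 = 20763/4 + 0*(1/44113) = 20763*(¼) + 0 = 20763/4 + 0 = 20763/4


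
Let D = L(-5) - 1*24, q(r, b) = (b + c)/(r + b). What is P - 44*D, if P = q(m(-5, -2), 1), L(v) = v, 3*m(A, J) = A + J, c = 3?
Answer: 1273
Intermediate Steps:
m(A, J) = A/3 + J/3 (m(A, J) = (A + J)/3 = A/3 + J/3)
q(r, b) = (3 + b)/(b + r) (q(r, b) = (b + 3)/(r + b) = (3 + b)/(b + r))
D = -29 (D = -5 - 1*24 = -5 - 24 = -29)
P = -3 (P = (3 + 1)/(1 + ((⅓)*(-5) + (⅓)*(-2))) = 4/(1 + (-5/3 - ⅔)) = 4/(1 - 7/3) = 4/(-4/3) = -¾*4 = -3)
P - 44*D = -3 - 44*(-29) = -3 + 1276 = 1273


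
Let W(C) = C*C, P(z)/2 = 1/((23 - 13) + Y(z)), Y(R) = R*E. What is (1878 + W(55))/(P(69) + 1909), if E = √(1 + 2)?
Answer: 44250109427/17228920353 - 225538*√3/17228920353 ≈ 2.5683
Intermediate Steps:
E = √3 ≈ 1.7320
Y(R) = R*√3
P(z) = 2/(10 + z*√3) (P(z) = 2/((23 - 13) + z*√3) = 2/(10 + z*√3))
W(C) = C²
(1878 + W(55))/(P(69) + 1909) = (1878 + 55²)/(2/(10 + 69*√3) + 1909) = (1878 + 3025)/(1909 + 2/(10 + 69*√3)) = 4903/(1909 + 2/(10 + 69*√3))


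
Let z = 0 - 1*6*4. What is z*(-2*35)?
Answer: 1680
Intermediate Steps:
z = -24 (z = 0 - 6*4 = 0 - 24 = -24)
z*(-2*35) = -(-48)*35 = -24*(-70) = 1680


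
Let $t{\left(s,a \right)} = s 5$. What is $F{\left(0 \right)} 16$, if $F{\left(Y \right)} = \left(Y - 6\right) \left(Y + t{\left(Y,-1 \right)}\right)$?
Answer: $0$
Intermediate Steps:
$t{\left(s,a \right)} = 5 s$
$F{\left(Y \right)} = 6 Y \left(-6 + Y\right)$ ($F{\left(Y \right)} = \left(Y - 6\right) \left(Y + 5 Y\right) = \left(-6 + Y\right) 6 Y = 6 Y \left(-6 + Y\right)$)
$F{\left(0 \right)} 16 = 6 \cdot 0 \left(-6 + 0\right) 16 = 6 \cdot 0 \left(-6\right) 16 = 0 \cdot 16 = 0$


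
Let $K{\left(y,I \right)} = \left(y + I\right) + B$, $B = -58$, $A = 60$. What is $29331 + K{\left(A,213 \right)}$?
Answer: $29546$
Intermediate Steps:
$K{\left(y,I \right)} = -58 + I + y$ ($K{\left(y,I \right)} = \left(y + I\right) - 58 = \left(I + y\right) - 58 = -58 + I + y$)
$29331 + K{\left(A,213 \right)} = 29331 + \left(-58 + 213 + 60\right) = 29331 + 215 = 29546$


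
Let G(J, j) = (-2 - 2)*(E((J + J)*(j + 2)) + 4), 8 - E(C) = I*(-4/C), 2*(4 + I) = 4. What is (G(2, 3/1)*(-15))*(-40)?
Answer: -27840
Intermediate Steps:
I = -2 (I = -4 + (½)*4 = -4 + 2 = -2)
E(C) = 8 - 8/C (E(C) = 8 - (-2)*(-4/C) = 8 - 8/C)
G(J, j) = -48 + 16/(J*(2 + j)) (G(J, j) = (-2 - 2)*((8 - 8*1/((J + J)*(j + 2))) + 4) = -4*((8 - 8*1/(2*J*(2 + j))) + 4) = -4*((8 - 4/(J*(2 + j))) + 4) = -4*(12 - 4/(J*(2 + j))) = -48 + 16/(J*(2 + j)))
(G(2, 3/1)*(-15))*(-40) = ((16*(1 - 3*2*(2 + 3/1))/(2*(2 + 3/1)))*(-15))*(-40) = ((16*(½)*(1 - 3*2*(2 + 3*1))/(2 + 3*1))*(-15))*(-40) = ((16*(½)*(1 - 3*2*(2 + 3))/(2 + 3))*(-15))*(-40) = ((16*(½)*(1 - 3*2*5)/5)*(-15))*(-40) = ((16*(½)*(⅕)*(1 - 30))*(-15))*(-40) = ((16*(½)*(⅕)*(-29))*(-15))*(-40) = -232/5*(-15)*(-40) = 696*(-40) = -27840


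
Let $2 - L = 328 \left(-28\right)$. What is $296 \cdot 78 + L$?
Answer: $32274$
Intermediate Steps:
$L = 9186$ ($L = 2 - 328 \left(-28\right) = 2 - -9184 = 2 + 9184 = 9186$)
$296 \cdot 78 + L = 296 \cdot 78 + 9186 = 23088 + 9186 = 32274$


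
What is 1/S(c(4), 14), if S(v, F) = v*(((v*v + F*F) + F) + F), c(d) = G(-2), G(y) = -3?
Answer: -1/699 ≈ -0.0014306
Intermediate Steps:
c(d) = -3
S(v, F) = v*(F**2 + v**2 + 2*F) (S(v, F) = v*(((v**2 + F**2) + F) + F) = v*(((F**2 + v**2) + F) + F) = v*((F + F**2 + v**2) + F) = v*(F**2 + v**2 + 2*F))
1/S(c(4), 14) = 1/(-3*(14**2 + (-3)**2 + 2*14)) = 1/(-3*(196 + 9 + 28)) = 1/(-3*233) = 1/(-699) = -1/699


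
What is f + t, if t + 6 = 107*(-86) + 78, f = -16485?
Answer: -25615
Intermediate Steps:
t = -9130 (t = -6 + (107*(-86) + 78) = -6 + (-9202 + 78) = -6 - 9124 = -9130)
f + t = -16485 - 9130 = -25615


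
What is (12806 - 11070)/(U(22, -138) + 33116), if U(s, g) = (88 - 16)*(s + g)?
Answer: 434/6191 ≈ 0.070102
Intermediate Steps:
U(s, g) = 72*g + 72*s (U(s, g) = 72*(g + s) = 72*g + 72*s)
(12806 - 11070)/(U(22, -138) + 33116) = (12806 - 11070)/((72*(-138) + 72*22) + 33116) = 1736/((-9936 + 1584) + 33116) = 1736/(-8352 + 33116) = 1736/24764 = 1736*(1/24764) = 434/6191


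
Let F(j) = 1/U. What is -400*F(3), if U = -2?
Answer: 200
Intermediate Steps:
F(j) = -1/2 (F(j) = 1/(-2) = -1/2)
-400*F(3) = -400*(-1/2) = 200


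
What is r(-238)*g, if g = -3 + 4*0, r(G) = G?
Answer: 714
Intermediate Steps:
g = -3 (g = -3 + 0 = -3)
r(-238)*g = -238*(-3) = 714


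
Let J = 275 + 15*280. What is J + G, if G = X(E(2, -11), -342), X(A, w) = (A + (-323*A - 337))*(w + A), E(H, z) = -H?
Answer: -101133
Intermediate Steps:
J = 4475 (J = 275 + 4200 = 4475)
X(A, w) = (-337 - 322*A)*(A + w) (X(A, w) = (A + (-337 - 323*A))*(A + w) = (-337 - 322*A)*(A + w))
G = -105608 (G = -(-337)*2 - 337*(-342) - 322*(-1*2)² - 322*(-1*2)*(-342) = -337*(-2) + 115254 - 322*(-2)² - 322*(-2)*(-342) = 674 + 115254 - 322*4 - 220248 = 674 + 115254 - 1288 - 220248 = -105608)
J + G = 4475 - 105608 = -101133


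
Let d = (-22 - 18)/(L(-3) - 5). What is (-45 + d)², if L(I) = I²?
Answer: 3025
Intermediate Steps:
d = -10 (d = (-22 - 18)/((-3)² - 5) = -40/(9 - 5) = -40/4 = -40*¼ = -10)
(-45 + d)² = (-45 - 10)² = (-55)² = 3025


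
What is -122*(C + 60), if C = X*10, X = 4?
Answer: -12200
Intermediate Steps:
C = 40 (C = 4*10 = 40)
-122*(C + 60) = -122*(40 + 60) = -122*100 = -12200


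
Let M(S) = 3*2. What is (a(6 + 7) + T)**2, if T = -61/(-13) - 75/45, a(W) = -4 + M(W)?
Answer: 38416/1521 ≈ 25.257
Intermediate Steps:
M(S) = 6
a(W) = 2 (a(W) = -4 + 6 = 2)
T = 118/39 (T = -61*(-1/13) - 75*1/45 = 61/13 - 5/3 = 118/39 ≈ 3.0256)
(a(6 + 7) + T)**2 = (2 + 118/39)**2 = (196/39)**2 = 38416/1521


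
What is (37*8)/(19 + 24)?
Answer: 296/43 ≈ 6.8837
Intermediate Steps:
(37*8)/(19 + 24) = 296/43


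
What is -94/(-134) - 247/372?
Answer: 935/24924 ≈ 0.037514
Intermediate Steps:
-94/(-134) - 247/372 = -94*(-1/134) - 247*1/372 = 47/67 - 247/372 = 935/24924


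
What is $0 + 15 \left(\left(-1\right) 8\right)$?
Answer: $-120$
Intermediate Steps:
$0 + 15 \left(\left(-1\right) 8\right) = 0 + 15 \left(-8\right) = 0 - 120 = -120$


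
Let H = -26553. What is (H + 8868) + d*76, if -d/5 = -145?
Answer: 37415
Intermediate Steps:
d = 725 (d = -5*(-145) = 725)
(H + 8868) + d*76 = (-26553 + 8868) + 725*76 = -17685 + 55100 = 37415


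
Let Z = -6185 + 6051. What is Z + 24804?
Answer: 24670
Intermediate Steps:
Z = -134
Z + 24804 = -134 + 24804 = 24670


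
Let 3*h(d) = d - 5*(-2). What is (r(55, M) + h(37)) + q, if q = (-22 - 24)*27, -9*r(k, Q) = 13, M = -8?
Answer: -11050/9 ≈ -1227.8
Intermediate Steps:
r(k, Q) = -13/9 (r(k, Q) = -⅑*13 = -13/9)
h(d) = 10/3 + d/3 (h(d) = (d - 5*(-2))/3 = (d + 10)/3 = (10 + d)/3 = 10/3 + d/3)
q = -1242 (q = -46*27 = -1242)
(r(55, M) + h(37)) + q = (-13/9 + (10/3 + (⅓)*37)) - 1242 = (-13/9 + (10/3 + 37/3)) - 1242 = (-13/9 + 47/3) - 1242 = 128/9 - 1242 = -11050/9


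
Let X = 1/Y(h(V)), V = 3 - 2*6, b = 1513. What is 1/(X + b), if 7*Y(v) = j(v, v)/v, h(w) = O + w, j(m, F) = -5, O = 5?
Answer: 5/7593 ≈ 0.00065850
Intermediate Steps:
V = -9 (V = 3 - 12 = -9)
h(w) = 5 + w
Y(v) = -5/(7*v) (Y(v) = (-5/v)/7 = -5/(7*v))
X = 28/5 (X = 1/(-5/(7*(5 - 9))) = 1/(-5/7/(-4)) = 1/(-5/7*(-¼)) = 1/(5/28) = 28/5 ≈ 5.6000)
1/(X + b) = 1/(28/5 + 1513) = 1/(7593/5) = 5/7593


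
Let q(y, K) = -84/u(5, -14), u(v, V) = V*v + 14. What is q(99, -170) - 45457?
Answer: -90911/2 ≈ -45456.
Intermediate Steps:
u(v, V) = 14 + V*v
q(y, K) = 3/2 (q(y, K) = -84/(14 - 14*5) = -84/(14 - 70) = -84/(-56) = -84*(-1/56) = 3/2)
q(99, -170) - 45457 = 3/2 - 45457 = -90911/2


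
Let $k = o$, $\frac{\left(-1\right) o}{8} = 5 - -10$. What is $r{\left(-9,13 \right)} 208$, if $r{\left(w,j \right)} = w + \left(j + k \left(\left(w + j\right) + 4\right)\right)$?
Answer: $-198848$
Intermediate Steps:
$o = -120$ ($o = - 8 \left(5 - -10\right) = - 8 \left(5 + 10\right) = \left(-8\right) 15 = -120$)
$k = -120$
$r{\left(w,j \right)} = -480 - 119 j - 119 w$ ($r{\left(w,j \right)} = w + \left(j - 120 \left(\left(w + j\right) + 4\right)\right) = w + \left(j - 120 \left(\left(j + w\right) + 4\right)\right) = w + \left(j - 120 \left(4 + j + w\right)\right) = w - \left(480 + 119 j + 120 w\right) = -480 - 119 j - 119 w$)
$r{\left(-9,13 \right)} 208 = \left(-480 - 1547 - -1071\right) 208 = \left(-480 - 1547 + 1071\right) 208 = \left(-956\right) 208 = -198848$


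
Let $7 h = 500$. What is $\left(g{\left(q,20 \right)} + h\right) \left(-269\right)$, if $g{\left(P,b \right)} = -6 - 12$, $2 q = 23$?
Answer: $- \frac{100606}{7} \approx -14372.0$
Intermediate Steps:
$q = \frac{23}{2}$ ($q = \frac{1}{2} \cdot 23 = \frac{23}{2} \approx 11.5$)
$h = \frac{500}{7}$ ($h = \frac{1}{7} \cdot 500 = \frac{500}{7} \approx 71.429$)
$g{\left(P,b \right)} = -18$ ($g{\left(P,b \right)} = -6 - 12 = -18$)
$\left(g{\left(q,20 \right)} + h\right) \left(-269\right) = \left(-18 + \frac{500}{7}\right) \left(-269\right) = \frac{374}{7} \left(-269\right) = - \frac{100606}{7}$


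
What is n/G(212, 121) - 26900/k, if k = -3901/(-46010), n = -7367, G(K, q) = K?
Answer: -4951218239/15604 ≈ -3.1730e+5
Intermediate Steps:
k = 3901/46010 (k = -3901*(-1/46010) = 3901/46010 ≈ 0.084786)
n/G(212, 121) - 26900/k = -7367/212 - 26900/3901/46010 = -7367*1/212 - 26900*46010/3901 = -139/4 - 1237669000/3901 = -4951218239/15604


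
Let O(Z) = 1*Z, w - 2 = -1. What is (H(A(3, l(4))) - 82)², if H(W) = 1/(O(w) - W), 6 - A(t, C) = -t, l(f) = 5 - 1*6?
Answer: 431649/64 ≈ 6744.5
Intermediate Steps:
w = 1 (w = 2 - 1 = 1)
O(Z) = Z
l(f) = -1 (l(f) = 5 - 6 = -1)
A(t, C) = 6 + t (A(t, C) = 6 - (-1)*t = 6 + t)
H(W) = 1/(1 - W)
(H(A(3, l(4))) - 82)² = (-1/(-1 + (6 + 3)) - 82)² = (-1/(-1 + 9) - 82)² = (-1/8 - 82)² = (-1*⅛ - 82)² = (-⅛ - 82)² = (-657/8)² = 431649/64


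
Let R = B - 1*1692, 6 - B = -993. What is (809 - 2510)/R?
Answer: 27/11 ≈ 2.4545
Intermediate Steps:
B = 999 (B = 6 - 1*(-993) = 6 + 993 = 999)
R = -693 (R = 999 - 1*1692 = 999 - 1692 = -693)
(809 - 2510)/R = (809 - 2510)/(-693) = -1701*(-1/693) = 27/11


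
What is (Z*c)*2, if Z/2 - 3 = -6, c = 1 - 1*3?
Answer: 24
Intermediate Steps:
c = -2 (c = 1 - 3 = -2)
Z = -6 (Z = 6 + 2*(-6) = 6 - 12 = -6)
(Z*c)*2 = -6*(-2)*2 = 12*2 = 24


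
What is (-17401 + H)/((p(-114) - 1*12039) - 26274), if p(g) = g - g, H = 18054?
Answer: -653/38313 ≈ -0.017044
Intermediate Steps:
p(g) = 0
(-17401 + H)/((p(-114) - 1*12039) - 26274) = (-17401 + 18054)/((0 - 1*12039) - 26274) = 653/((0 - 12039) - 26274) = 653/(-12039 - 26274) = 653/(-38313) = 653*(-1/38313) = -653/38313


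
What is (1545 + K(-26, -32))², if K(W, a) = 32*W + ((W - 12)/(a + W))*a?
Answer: 402764761/841 ≈ 4.7891e+5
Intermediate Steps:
K(W, a) = 32*W + a*(-12 + W)/(W + a) (K(W, a) = 32*W + ((-12 + W)/(W + a))*a = 32*W + a*(-12 + W)/(W + a))
(1545 + K(-26, -32))² = (1545 + (-12*(-32) + 32*(-26)² + 33*(-26)*(-32))/(-26 - 32))² = (1545 + (384 + 32*676 + 27456)/(-58))² = (1545 - (384 + 21632 + 27456)/58)² = (1545 - 1/58*49472)² = (1545 - 24736/29)² = (20069/29)² = 402764761/841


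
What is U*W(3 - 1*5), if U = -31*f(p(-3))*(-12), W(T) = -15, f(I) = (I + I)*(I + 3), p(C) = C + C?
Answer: -200880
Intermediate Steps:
p(C) = 2*C
f(I) = 2*I*(3 + I) (f(I) = (2*I)*(3 + I) = 2*I*(3 + I))
U = 13392 (U = -62*2*(-3)*(3 + 2*(-3))*(-12) = -62*(-6)*(3 - 6)*(-12) = -62*(-6)*(-3)*(-12) = -31*36*(-12) = -1116*(-12) = 13392)
U*W(3 - 1*5) = 13392*(-15) = -200880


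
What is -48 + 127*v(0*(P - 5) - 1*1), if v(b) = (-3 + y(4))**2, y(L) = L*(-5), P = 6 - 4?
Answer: 67135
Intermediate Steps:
P = 2
y(L) = -5*L
v(b) = 529 (v(b) = (-3 - 5*4)**2 = (-3 - 20)**2 = (-23)**2 = 529)
-48 + 127*v(0*(P - 5) - 1*1) = -48 + 127*529 = -48 + 67183 = 67135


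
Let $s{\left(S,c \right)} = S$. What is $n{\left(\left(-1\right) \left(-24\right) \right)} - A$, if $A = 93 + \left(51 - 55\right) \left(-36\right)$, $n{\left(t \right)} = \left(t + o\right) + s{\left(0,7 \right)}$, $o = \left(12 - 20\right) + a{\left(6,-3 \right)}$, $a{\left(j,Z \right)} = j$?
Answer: $-215$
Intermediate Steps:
$o = -2$ ($o = \left(12 - 20\right) + 6 = -8 + 6 = -2$)
$n{\left(t \right)} = -2 + t$ ($n{\left(t \right)} = \left(t - 2\right) + 0 = \left(-2 + t\right) + 0 = -2 + t$)
$A = 237$ ($A = 93 - -144 = 93 + 144 = 237$)
$n{\left(\left(-1\right) \left(-24\right) \right)} - A = \left(-2 - -24\right) - 237 = \left(-2 + 24\right) - 237 = 22 - 237 = -215$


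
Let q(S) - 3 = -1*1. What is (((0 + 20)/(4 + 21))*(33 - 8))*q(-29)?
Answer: 40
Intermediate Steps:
q(S) = 2 (q(S) = 3 - 1*1 = 3 - 1 = 2)
(((0 + 20)/(4 + 21))*(33 - 8))*q(-29) = (((0 + 20)/(4 + 21))*(33 - 8))*2 = ((20/25)*25)*2 = ((20*(1/25))*25)*2 = ((4/5)*25)*2 = 20*2 = 40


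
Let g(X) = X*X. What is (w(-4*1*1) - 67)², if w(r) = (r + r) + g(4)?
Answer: 3481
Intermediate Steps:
g(X) = X²
w(r) = 16 + 2*r (w(r) = (r + r) + 4² = 2*r + 16 = 16 + 2*r)
(w(-4*1*1) - 67)² = ((16 + 2*(-4*1*1)) - 67)² = ((16 + 2*(-4*1)) - 67)² = ((16 + 2*(-4)) - 67)² = ((16 - 8) - 67)² = (8 - 67)² = (-59)² = 3481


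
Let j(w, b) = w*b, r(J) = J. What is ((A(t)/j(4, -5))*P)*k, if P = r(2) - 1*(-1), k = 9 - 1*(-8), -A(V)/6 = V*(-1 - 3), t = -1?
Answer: 306/5 ≈ 61.200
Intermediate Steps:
j(w, b) = b*w
A(V) = 24*V (A(V) = -6*V*(-1 - 3) = -6*V*(-4) = -(-24)*V = 24*V)
k = 17 (k = 9 + 8 = 17)
P = 3 (P = 2 - 1*(-1) = 2 + 1 = 3)
((A(t)/j(4, -5))*P)*k = (((24*(-1))/((-5*4)))*3)*17 = (-24/(-20)*3)*17 = (-24*(-1/20)*3)*17 = ((6/5)*3)*17 = (18/5)*17 = 306/5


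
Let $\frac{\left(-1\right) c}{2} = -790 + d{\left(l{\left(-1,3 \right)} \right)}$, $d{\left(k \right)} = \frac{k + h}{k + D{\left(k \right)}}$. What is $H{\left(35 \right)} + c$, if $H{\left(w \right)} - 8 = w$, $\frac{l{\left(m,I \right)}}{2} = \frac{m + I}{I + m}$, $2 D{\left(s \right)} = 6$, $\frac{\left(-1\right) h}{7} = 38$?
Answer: $\frac{8643}{5} \approx 1728.6$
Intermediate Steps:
$h = -266$ ($h = \left(-7\right) 38 = -266$)
$D{\left(s \right)} = 3$ ($D{\left(s \right)} = \frac{1}{2} \cdot 6 = 3$)
$l{\left(m,I \right)} = 2$ ($l{\left(m,I \right)} = 2 \frac{m + I}{I + m} = 2 \frac{I + m}{I + m} = 2 \cdot 1 = 2$)
$H{\left(w \right)} = 8 + w$
$d{\left(k \right)} = \frac{-266 + k}{3 + k}$ ($d{\left(k \right)} = \frac{k - 266}{k + 3} = \frac{-266 + k}{3 + k}$)
$c = \frac{8428}{5}$ ($c = - 2 \left(-790 + \frac{-266 + 2}{3 + 2}\right) = - 2 \left(-790 + \frac{1}{5} \left(-264\right)\right) = - 2 \left(-790 - \frac{264}{5}\right) = \left(-2\right) \left(- \frac{4214}{5}\right) = \frac{8428}{5} \approx 1685.6$)
$H{\left(35 \right)} + c = \left(8 + 35\right) + \frac{8428}{5} = 43 + \frac{8428}{5} = \frac{8643}{5}$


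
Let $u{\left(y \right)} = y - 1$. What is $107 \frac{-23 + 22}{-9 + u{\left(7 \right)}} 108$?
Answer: $3852$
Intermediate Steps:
$u{\left(y \right)} = -1 + y$ ($u{\left(y \right)} = y - 1 = -1 + y$)
$107 \frac{-23 + 22}{-9 + u{\left(7 \right)}} 108 = 107 \frac{-23 + 22}{-9 + \left(-1 + 7\right)} 108 = 107 \left(- \frac{1}{-9 + 6}\right) 108 = 107 \left(- \frac{1}{-3}\right) 108 = 107 \left(\left(-1\right) \left(- \frac{1}{3}\right)\right) 108 = 107 \cdot \frac{1}{3} \cdot 108 = \frac{107}{3} \cdot 108 = 3852$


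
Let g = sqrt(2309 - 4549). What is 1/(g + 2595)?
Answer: 519/1347253 - 8*I*sqrt(35)/6736265 ≈ 0.00038523 - 7.0259e-6*I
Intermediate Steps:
g = 8*I*sqrt(35) (g = sqrt(-2240) = 8*I*sqrt(35) ≈ 47.329*I)
1/(g + 2595) = 1/(8*I*sqrt(35) + 2595) = 1/(2595 + 8*I*sqrt(35))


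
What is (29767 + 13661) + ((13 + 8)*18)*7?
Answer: 46074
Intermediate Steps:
(29767 + 13661) + ((13 + 8)*18)*7 = 43428 + (21*18)*7 = 43428 + 378*7 = 43428 + 2646 = 46074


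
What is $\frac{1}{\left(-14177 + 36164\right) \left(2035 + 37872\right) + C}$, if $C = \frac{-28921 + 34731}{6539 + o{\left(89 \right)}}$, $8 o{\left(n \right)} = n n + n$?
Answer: $\frac{30161}{26464323361889} \approx 1.1397 \cdot 10^{-9}$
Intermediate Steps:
$o{\left(n \right)} = \frac{n}{8} + \frac{n^{2}}{8}$ ($o{\left(n \right)} = \frac{n n + n}{8} = \frac{n^{2} + n}{8} = \frac{n + n^{2}}{8} = \frac{n}{8} + \frac{n^{2}}{8}$)
$C = \frac{23240}{30161}$ ($C = \frac{-28921 + 34731}{6539 + \frac{1}{8} \cdot 89 \left(1 + 89\right)} = \frac{5810}{6539 + \frac{1}{8} \cdot 89 \cdot 90} = \frac{5810}{6539 + \frac{4005}{4}} = \frac{5810}{\frac{30161}{4}} = 5810 \cdot \frac{4}{30161} = \frac{23240}{30161} \approx 0.77053$)
$\frac{1}{\left(-14177 + 36164\right) \left(2035 + 37872\right) + C} = \frac{1}{\left(-14177 + 36164\right) \left(2035 + 37872\right) + \frac{23240}{30161}} = \frac{1}{21987 \cdot 39907 + \frac{23240}{30161}} = \frac{1}{877435209 + \frac{23240}{30161}} = \frac{1}{\frac{26464323361889}{30161}} = \frac{30161}{26464323361889}$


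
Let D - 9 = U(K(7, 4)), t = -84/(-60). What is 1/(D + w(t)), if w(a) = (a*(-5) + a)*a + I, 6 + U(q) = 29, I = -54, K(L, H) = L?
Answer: -25/746 ≈ -0.033512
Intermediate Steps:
t = 7/5 (t = -84*(-1/60) = 7/5 ≈ 1.4000)
U(q) = 23 (U(q) = -6 + 29 = 23)
D = 32 (D = 9 + 23 = 32)
w(a) = -54 - 4*a² (w(a) = (a*(-5) + a)*a - 54 = (-5*a + a)*a - 54 = (-4*a)*a - 54 = -4*a² - 54 = -54 - 4*a²)
1/(D + w(t)) = 1/(32 + (-54 - 4*(7/5)²)) = 1/(32 + (-54 - 4*49/25)) = 1/(32 + (-54 - 196/25)) = 1/(32 - 1546/25) = 1/(-746/25) = -25/746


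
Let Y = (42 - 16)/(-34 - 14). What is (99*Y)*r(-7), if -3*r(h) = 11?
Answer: 1573/8 ≈ 196.63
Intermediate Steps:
r(h) = -11/3 (r(h) = -⅓*11 = -11/3)
Y = -13/24 (Y = 26/(-48) = 26*(-1/48) = -13/24 ≈ -0.54167)
(99*Y)*r(-7) = (99*(-13/24))*(-11/3) = -429/8*(-11/3) = 1573/8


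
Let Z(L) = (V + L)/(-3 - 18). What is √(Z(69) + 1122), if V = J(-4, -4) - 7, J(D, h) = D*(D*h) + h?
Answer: 4*√3437/7 ≈ 33.501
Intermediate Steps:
J(D, h) = h + h*D² (J(D, h) = h*D² + h = h + h*D²)
V = -75 (V = -4*(1 + (-4)²) - 7 = -4*(1 + 16) - 7 = -4*17 - 7 = -68 - 7 = -75)
Z(L) = 25/7 - L/21 (Z(L) = (-75 + L)/(-3 - 18) = (-75 + L)/(-21) = (-75 + L)*(-1/21) = 25/7 - L/21)
√(Z(69) + 1122) = √((25/7 - 1/21*69) + 1122) = √((25/7 - 23/7) + 1122) = √(2/7 + 1122) = √(7856/7) = 4*√3437/7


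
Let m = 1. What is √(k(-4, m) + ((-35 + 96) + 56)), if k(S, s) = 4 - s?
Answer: 2*√30 ≈ 10.954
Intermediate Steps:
√(k(-4, m) + ((-35 + 96) + 56)) = √((4 - 1*1) + ((-35 + 96) + 56)) = √((4 - 1) + (61 + 56)) = √(3 + 117) = √120 = 2*√30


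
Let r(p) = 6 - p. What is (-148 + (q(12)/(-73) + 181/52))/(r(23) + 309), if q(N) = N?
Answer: -549219/1108432 ≈ -0.49549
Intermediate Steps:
(-148 + (q(12)/(-73) + 181/52))/(r(23) + 309) = (-148 + (12/(-73) + 181/52))/((6 - 1*23) + 309) = (-148 + (12*(-1/73) + 181*(1/52)))/((6 - 23) + 309) = (-148 + (-12/73 + 181/52))/(-17 + 309) = (-148 + 12589/3796)/292 = -549219/3796*1/292 = -549219/1108432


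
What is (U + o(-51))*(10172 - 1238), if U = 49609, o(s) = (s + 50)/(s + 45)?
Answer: 443208295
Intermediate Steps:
o(s) = (50 + s)/(45 + s)
(U + o(-51))*(10172 - 1238) = (49609 + (50 - 51)/(45 - 51))*(10172 - 1238) = (49609 - 1/(-6))*8934 = (49609 - ⅙*(-1))*8934 = (49609 + ⅙)*8934 = (297655/6)*8934 = 443208295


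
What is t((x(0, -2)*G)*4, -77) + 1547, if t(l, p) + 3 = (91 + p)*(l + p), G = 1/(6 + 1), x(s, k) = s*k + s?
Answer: 466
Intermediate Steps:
x(s, k) = s + k*s (x(s, k) = k*s + s = s + k*s)
G = ⅐ (G = 1/7 = 1*(⅐) = ⅐ ≈ 0.14286)
t(l, p) = -3 + (91 + p)*(l + p)
t((x(0, -2)*G)*4, -77) + 1547 = (-3 + (-77)² + 91*(((0*(1 - 2))*(⅐))*4) + 91*(-77) + (((0*(1 - 2))*(⅐))*4)*(-77)) + 1547 = (-3 + 5929 + 91*(((0*(-1))*(⅐))*4) - 7007 + (((0*(-1))*(⅐))*4)*(-77)) + 1547 = (-3 + 5929 + 91*((0*(⅐))*4) - 7007 + ((0*(⅐))*4)*(-77)) + 1547 = (-3 + 5929 + 91*(0*4) - 7007 + (0*4)*(-77)) + 1547 = (-3 + 5929 + 91*0 - 7007 + 0*(-77)) + 1547 = (-3 + 5929 + 0 - 7007 + 0) + 1547 = -1081 + 1547 = 466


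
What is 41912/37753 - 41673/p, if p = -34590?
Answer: 1007672283/435292090 ≈ 2.3149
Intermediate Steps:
41912/37753 - 41673/p = 41912/37753 - 41673/(-34590) = 41912*(1/37753) - 41673*(-1/34590) = 41912/37753 + 13891/11530 = 1007672283/435292090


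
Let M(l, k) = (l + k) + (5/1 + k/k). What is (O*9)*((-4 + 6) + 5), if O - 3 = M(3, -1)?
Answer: 693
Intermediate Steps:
M(l, k) = 6 + k + l (M(l, k) = (k + l) + (5*1 + 1) = (k + l) + (5 + 1) = (k + l) + 6 = 6 + k + l)
O = 11 (O = 3 + (6 - 1 + 3) = 3 + 8 = 11)
(O*9)*((-4 + 6) + 5) = (11*9)*((-4 + 6) + 5) = 99*(2 + 5) = 99*7 = 693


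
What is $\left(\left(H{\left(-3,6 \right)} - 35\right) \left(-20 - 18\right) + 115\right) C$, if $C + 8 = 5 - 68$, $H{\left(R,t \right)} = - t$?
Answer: $-118783$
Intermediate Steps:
$C = -71$ ($C = -8 + \left(5 - 68\right) = -8 - 63 = -71$)
$\left(\left(H{\left(-3,6 \right)} - 35\right) \left(-20 - 18\right) + 115\right) C = \left(\left(\left(-1\right) 6 - 35\right) \left(-20 - 18\right) + 115\right) \left(-71\right) = \left(\left(-6 - 35\right) \left(-38\right) + 115\right) \left(-71\right) = \left(\left(-41\right) \left(-38\right) + 115\right) \left(-71\right) = \left(1558 + 115\right) \left(-71\right) = 1673 \left(-71\right) = -118783$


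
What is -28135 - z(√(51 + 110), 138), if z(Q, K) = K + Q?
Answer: -28273 - √161 ≈ -28286.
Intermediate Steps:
-28135 - z(√(51 + 110), 138) = -28135 - (138 + √(51 + 110)) = -28135 - (138 + √161) = -28135 + (-138 - √161) = -28273 - √161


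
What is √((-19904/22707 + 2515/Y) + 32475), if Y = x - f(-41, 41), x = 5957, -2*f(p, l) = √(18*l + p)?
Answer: √(26356133205012 + 2212169763*√697)/(261*√(11914 + √697)) ≈ 180.21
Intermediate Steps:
f(p, l) = -√(p + 18*l)/2 (f(p, l) = -√(18*l + p)/2 = -√(p + 18*l)/2)
Y = 5957 + √697/2 (Y = 5957 - (-1)*√(-41 + 18*41)/2 = 5957 - (-1)*√(-41 + 738)/2 = 5957 - (-1)*√697/2 = 5957 + √697/2 ≈ 5970.2)
√((-19904/22707 + 2515/Y) + 32475) = √((-19904/22707 + 2515/(5957 + √697/2)) + 32475) = √(737389921/22707 + 2515/(5957 + √697/2))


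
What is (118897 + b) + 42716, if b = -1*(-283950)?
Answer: 445563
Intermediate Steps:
b = 283950
(118897 + b) + 42716 = (118897 + 283950) + 42716 = 402847 + 42716 = 445563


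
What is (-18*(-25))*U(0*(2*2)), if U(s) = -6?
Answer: -2700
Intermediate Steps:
(-18*(-25))*U(0*(2*2)) = -18*(-25)*(-6) = 450*(-6) = -2700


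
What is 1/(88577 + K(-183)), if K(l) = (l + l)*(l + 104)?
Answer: 1/117491 ≈ 8.5113e-6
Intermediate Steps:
K(l) = 2*l*(104 + l) (K(l) = (2*l)*(104 + l) = 2*l*(104 + l))
1/(88577 + K(-183)) = 1/(88577 + 2*(-183)*(104 - 183)) = 1/(88577 + 2*(-183)*(-79)) = 1/(88577 + 28914) = 1/117491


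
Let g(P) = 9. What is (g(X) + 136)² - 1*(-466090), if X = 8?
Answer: 487115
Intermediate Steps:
(g(X) + 136)² - 1*(-466090) = (9 + 136)² - 1*(-466090) = 145² + 466090 = 21025 + 466090 = 487115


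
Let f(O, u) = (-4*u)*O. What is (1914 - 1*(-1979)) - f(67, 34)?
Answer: 13005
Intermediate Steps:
f(O, u) = -4*O*u
(1914 - 1*(-1979)) - f(67, 34) = (1914 - 1*(-1979)) - (-4)*67*34 = (1914 + 1979) - 1*(-9112) = 3893 + 9112 = 13005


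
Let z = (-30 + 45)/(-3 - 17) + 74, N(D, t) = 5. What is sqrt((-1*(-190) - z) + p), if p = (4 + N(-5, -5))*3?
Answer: 5*sqrt(23)/2 ≈ 11.990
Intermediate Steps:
z = 293/4 (z = 15/(-20) + 74 = 15*(-1/20) + 74 = -3/4 + 74 = 293/4 ≈ 73.250)
p = 27 (p = (4 + 5)*3 = 9*3 = 27)
sqrt((-1*(-190) - z) + p) = sqrt((-1*(-190) - 1*293/4) + 27) = sqrt((190 - 293/4) + 27) = sqrt(467/4 + 27) = sqrt(575/4) = 5*sqrt(23)/2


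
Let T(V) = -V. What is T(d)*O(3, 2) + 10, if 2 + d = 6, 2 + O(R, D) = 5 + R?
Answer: -14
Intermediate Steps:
O(R, D) = 3 + R (O(R, D) = -2 + (5 + R) = 3 + R)
d = 4 (d = -2 + 6 = 4)
T(d)*O(3, 2) + 10 = (-1*4)*(3 + 3) + 10 = -4*6 + 10 = -24 + 10 = -14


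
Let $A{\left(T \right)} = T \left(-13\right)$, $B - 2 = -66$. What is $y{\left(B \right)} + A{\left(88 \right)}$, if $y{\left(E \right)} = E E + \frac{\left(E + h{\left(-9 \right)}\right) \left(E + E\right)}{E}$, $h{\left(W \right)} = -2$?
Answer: $2820$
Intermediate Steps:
$B = -64$ ($B = 2 - 66 = -64$)
$A{\left(T \right)} = - 13 T$
$y{\left(E \right)} = -4 + E^{2} + 2 E$ ($y{\left(E \right)} = E E + \frac{\left(E - 2\right) \left(E + E\right)}{E} = E^{2} + \frac{\left(-2 + E\right) 2 E}{E} = E^{2} + \frac{2 E \left(-2 + E\right)}{E} = E^{2} + \left(-4 + 2 E\right) = -4 + E^{2} + 2 E$)
$y{\left(B \right)} + A{\left(88 \right)} = \left(-4 + \left(-64\right)^{2} + 2 \left(-64\right)\right) - 1144 = \left(-4 + 4096 - 128\right) - 1144 = 3964 - 1144 = 2820$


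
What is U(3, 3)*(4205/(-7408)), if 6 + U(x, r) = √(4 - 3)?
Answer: 21025/7408 ≈ 2.8381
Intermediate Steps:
U(x, r) = -5 (U(x, r) = -6 + √(4 - 3) = -6 + √1 = -6 + 1 = -5)
U(3, 3)*(4205/(-7408)) = -21025/(-7408) = -21025*(-1)/7408 = -5*(-4205/7408) = 21025/7408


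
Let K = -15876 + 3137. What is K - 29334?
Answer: -42073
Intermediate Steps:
K = -12739
K - 29334 = -12739 - 29334 = -42073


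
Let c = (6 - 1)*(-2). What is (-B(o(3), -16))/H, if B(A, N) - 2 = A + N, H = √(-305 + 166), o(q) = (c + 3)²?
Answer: 35*I*√139/139 ≈ 2.9687*I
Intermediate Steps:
c = -10 (c = 5*(-2) = -10)
o(q) = 49 (o(q) = (-10 + 3)² = (-7)² = 49)
H = I*√139 (H = √(-139) = I*√139 ≈ 11.79*I)
B(A, N) = 2 + A + N (B(A, N) = 2 + (A + N) = 2 + A + N)
(-B(o(3), -16))/H = (-(2 + 49 - 16))/((I*√139)) = (-1*35)*(-I*√139/139) = -(-35)*I*√139/139 = 35*I*√139/139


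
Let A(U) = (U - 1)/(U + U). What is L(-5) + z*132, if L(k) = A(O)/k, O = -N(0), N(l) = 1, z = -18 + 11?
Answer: -4621/5 ≈ -924.20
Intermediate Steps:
z = -7
O = -1 (O = -1*1 = -1)
A(U) = (-1 + U)/(2*U) (A(U) = (-1 + U)/((2*U)) = (-1 + U)*(1/(2*U)) = (-1 + U)/(2*U))
L(k) = 1/k (L(k) = ((½)*(-1 - 1)/(-1))/k = ((½)*(-1)*(-2))/k = 1/k)
L(-5) + z*132 = 1/(-5) - 7*132 = -⅕ - 924 = -4621/5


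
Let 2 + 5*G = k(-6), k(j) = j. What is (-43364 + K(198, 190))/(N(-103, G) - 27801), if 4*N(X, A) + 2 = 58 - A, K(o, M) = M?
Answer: 215870/138933 ≈ 1.5538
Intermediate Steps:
G = -8/5 (G = -⅖ + (⅕)*(-6) = -⅖ - 6/5 = -8/5 ≈ -1.6000)
N(X, A) = 14 - A/4 (N(X, A) = -½ + (58 - A)/4 = -½ + (29/2 - A/4) = 14 - A/4)
(-43364 + K(198, 190))/(N(-103, G) - 27801) = (-43364 + 190)/((14 - ¼*(-8/5)) - 27801) = -43174/((14 + ⅖) - 27801) = -43174/(72/5 - 27801) = -43174/(-138933/5) = -43174*(-5/138933) = 215870/138933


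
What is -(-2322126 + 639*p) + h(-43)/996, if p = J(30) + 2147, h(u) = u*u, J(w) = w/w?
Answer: 945757633/996 ≈ 9.4956e+5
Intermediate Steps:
J(w) = 1
h(u) = u**2
p = 2148 (p = 1 + 2147 = 2148)
-(-2322126 + 639*p) + h(-43)/996 = -639/(1/(2148 - 3634)) + (-43)**2/996 = -639/(1/(-1486)) + 1849*(1/996) = -639/(-1/1486) + 1849/996 = -639*(-1486) + 1849/996 = 949554 + 1849/996 = 945757633/996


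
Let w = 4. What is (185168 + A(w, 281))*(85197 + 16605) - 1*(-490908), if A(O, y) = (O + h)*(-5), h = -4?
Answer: 18850963644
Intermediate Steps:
A(O, y) = 20 - 5*O (A(O, y) = (O - 4)*(-5) = (-4 + O)*(-5) = 20 - 5*O)
(185168 + A(w, 281))*(85197 + 16605) - 1*(-490908) = (185168 + (20 - 5*4))*(85197 + 16605) - 1*(-490908) = (185168 + (20 - 20))*101802 + 490908 = (185168 + 0)*101802 + 490908 = 185168*101802 + 490908 = 18850472736 + 490908 = 18850963644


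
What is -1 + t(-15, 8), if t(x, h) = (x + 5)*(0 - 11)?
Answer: 109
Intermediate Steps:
t(x, h) = -55 - 11*x (t(x, h) = (5 + x)*(-11) = -55 - 11*x)
-1 + t(-15, 8) = -1 + (-55 - 11*(-15)) = -1 + (-55 + 165) = -1 + 110 = 109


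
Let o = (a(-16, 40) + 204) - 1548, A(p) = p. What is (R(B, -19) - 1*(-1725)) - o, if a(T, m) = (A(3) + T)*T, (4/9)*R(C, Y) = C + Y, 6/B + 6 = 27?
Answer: 78929/28 ≈ 2818.9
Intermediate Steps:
B = 2/7 (B = 6/(-6 + 27) = 6/21 = 6*(1/21) = 2/7 ≈ 0.28571)
R(C, Y) = 9*C/4 + 9*Y/4 (R(C, Y) = 9*(C + Y)/4 = 9*C/4 + 9*Y/4)
a(T, m) = T*(3 + T) (a(T, m) = (3 + T)*T = T*(3 + T))
o = -1136 (o = (-16*(3 - 16) + 204) - 1548 = (-16*(-13) + 204) - 1548 = (208 + 204) - 1548 = 412 - 1548 = -1136)
(R(B, -19) - 1*(-1725)) - o = (((9/4)*(2/7) + (9/4)*(-19)) - 1*(-1725)) - 1*(-1136) = ((9/14 - 171/4) + 1725) + 1136 = (-1179/28 + 1725) + 1136 = 47121/28 + 1136 = 78929/28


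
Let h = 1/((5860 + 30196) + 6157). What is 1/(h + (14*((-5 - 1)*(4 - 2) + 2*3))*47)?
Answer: -42213/166656923 ≈ -0.00025329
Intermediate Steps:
h = 1/42213 (h = 1/(36056 + 6157) = 1/42213 ≈ 2.3689e-5)
1/(h + (14*((-5 - 1)*(4 - 2) + 2*3))*47) = 1/(1/42213 + (14*((-5 - 1)*(4 - 2) + 2*3))*47) = 1/(1/42213 + (14*(-6*2 + 6))*47) = 1/(1/42213 + (14*(-12 + 6))*47) = 1/(1/42213 + (14*(-6))*47) = 1/(1/42213 - 84*47) = 1/(1/42213 - 3948) = 1/(-166656923/42213) = -42213/166656923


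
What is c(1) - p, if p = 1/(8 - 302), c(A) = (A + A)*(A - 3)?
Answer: -1175/294 ≈ -3.9966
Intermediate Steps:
c(A) = 2*A*(-3 + A) (c(A) = (2*A)*(-3 + A) = 2*A*(-3 + A))
p = -1/294 (p = 1/(-294) = -1/294 ≈ -0.0034014)
c(1) - p = 2*1*(-3 + 1) - 1*(-1/294) = 2*1*(-2) + 1/294 = -4 + 1/294 = -1175/294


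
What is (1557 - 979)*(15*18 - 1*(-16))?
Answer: 165308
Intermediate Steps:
(1557 - 979)*(15*18 - 1*(-16)) = 578*(270 + 16) = 578*286 = 165308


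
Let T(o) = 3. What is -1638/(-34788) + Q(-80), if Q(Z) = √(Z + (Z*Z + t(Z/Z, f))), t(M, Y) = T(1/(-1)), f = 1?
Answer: 21/446 + √6323 ≈ 79.564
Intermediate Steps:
t(M, Y) = 3
Q(Z) = √(3 + Z + Z²) (Q(Z) = √(Z + (Z*Z + 3)) = √(Z + (Z² + 3)) = √(Z + (3 + Z²)) = √(3 + Z + Z²))
-1638/(-34788) + Q(-80) = -1638/(-34788) + √(3 - 80 + (-80)²) = -1638*(-1/34788) + √(3 - 80 + 6400) = 21/446 + √6323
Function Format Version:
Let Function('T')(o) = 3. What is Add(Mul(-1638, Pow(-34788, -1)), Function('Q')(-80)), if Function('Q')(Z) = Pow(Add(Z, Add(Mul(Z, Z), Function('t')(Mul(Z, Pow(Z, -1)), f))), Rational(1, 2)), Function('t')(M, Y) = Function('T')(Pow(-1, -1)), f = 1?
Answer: Add(Rational(21, 446), Pow(6323, Rational(1, 2))) ≈ 79.564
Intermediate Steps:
Function('t')(M, Y) = 3
Function('Q')(Z) = Pow(Add(3, Z, Pow(Z, 2)), Rational(1, 2)) (Function('Q')(Z) = Pow(Add(Z, Add(Mul(Z, Z), 3)), Rational(1, 2)) = Pow(Add(Z, Add(Pow(Z, 2), 3)), Rational(1, 2)) = Pow(Add(Z, Add(3, Pow(Z, 2))), Rational(1, 2)) = Pow(Add(3, Z, Pow(Z, 2)), Rational(1, 2)))
Add(Mul(-1638, Pow(-34788, -1)), Function('Q')(-80)) = Add(Mul(-1638, Pow(-34788, -1)), Pow(Add(3, -80, Pow(-80, 2)), Rational(1, 2))) = Add(Mul(-1638, Rational(-1, 34788)), Pow(Add(3, -80, 6400), Rational(1, 2))) = Add(Rational(21, 446), Pow(6323, Rational(1, 2)))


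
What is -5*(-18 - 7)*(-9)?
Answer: -1125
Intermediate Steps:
-5*(-18 - 7)*(-9) = -(-125)*(-9) = -5*225 = -1125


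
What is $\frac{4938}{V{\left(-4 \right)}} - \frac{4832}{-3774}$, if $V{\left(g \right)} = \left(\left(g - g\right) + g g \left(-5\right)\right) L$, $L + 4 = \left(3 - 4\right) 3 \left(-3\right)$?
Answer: $- \frac{4175803}{377400} \approx -11.065$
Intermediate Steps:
$L = 5$ ($L = -4 + \left(3 - 4\right) 3 \left(-3\right) = -4 + \left(-1\right) 3 \left(-3\right) = -4 - -9 = -4 + 9 = 5$)
$V{\left(g \right)} = - 25 g^{2}$ ($V{\left(g \right)} = \left(\left(g - g\right) + g g \left(-5\right)\right) 5 = \left(0 + g^{2} \left(-5\right)\right) 5 = \left(0 - 5 g^{2}\right) 5 = - 5 g^{2} \cdot 5 = - 25 g^{2}$)
$\frac{4938}{V{\left(-4 \right)}} - \frac{4832}{-3774} = \frac{4938}{\left(-25\right) \left(-4\right)^{2}} - \frac{4832}{-3774} = \frac{4938}{\left(-25\right) 16} - - \frac{2416}{1887} = \frac{4938}{-400} + \frac{2416}{1887} = 4938 \left(- \frac{1}{400}\right) + \frac{2416}{1887} = - \frac{2469}{200} + \frac{2416}{1887} = - \frac{4175803}{377400}$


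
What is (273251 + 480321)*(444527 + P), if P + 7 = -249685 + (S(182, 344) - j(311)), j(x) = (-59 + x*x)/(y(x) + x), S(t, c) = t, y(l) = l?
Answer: 45667937186832/311 ≈ 1.4684e+11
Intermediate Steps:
j(x) = (-59 + x²)/(2*x) (j(x) = (-59 + x*x)/(x + x) = (-59 + x²)/((2*x)) = (-59 + x²)*(1/(2*x)) = (-59 + x²)/(2*x))
P = -77645941/311 (P = -7 + (-249685 + (182 - (-59 + 311²)/(2*311))) = -7 + (-249685 + (182 - (-59 + 96721)/(2*311))) = -7 + (-249685 + (182 - 96662/(2*311))) = -7 + (-249685 + (182 - 1*48331/311)) = -7 + (-249685 + (182 - 48331/311)) = -7 + (-249685 + 8271/311) = -7 - 77643764/311 = -77645941/311 ≈ -2.4967e+5)
(273251 + 480321)*(444527 + P) = (273251 + 480321)*(444527 - 77645941/311) = 753572*(60601956/311) = 45667937186832/311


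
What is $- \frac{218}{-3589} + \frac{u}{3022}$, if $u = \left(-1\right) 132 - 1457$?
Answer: $- \frac{5044125}{10845958} \approx -0.46507$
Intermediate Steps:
$u = -1589$ ($u = -132 - 1457 = -1589$)
$- \frac{218}{-3589} + \frac{u}{3022} = - \frac{218}{-3589} - \frac{1589}{3022} = \left(-218\right) \left(- \frac{1}{3589}\right) - \frac{1589}{3022} = \frac{218}{3589} - \frac{1589}{3022} = - \frac{5044125}{10845958}$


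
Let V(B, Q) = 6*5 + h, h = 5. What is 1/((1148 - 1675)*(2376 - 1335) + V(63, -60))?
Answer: -1/548572 ≈ -1.8229e-6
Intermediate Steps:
V(B, Q) = 35 (V(B, Q) = 6*5 + 5 = 30 + 5 = 35)
1/((1148 - 1675)*(2376 - 1335) + V(63, -60)) = 1/((1148 - 1675)*(2376 - 1335) + 35) = 1/(-527*1041 + 35) = 1/(-548607 + 35) = 1/(-548572) = -1/548572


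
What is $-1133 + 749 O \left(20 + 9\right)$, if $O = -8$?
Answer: $-174901$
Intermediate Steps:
$-1133 + 749 O \left(20 + 9\right) = -1133 + 749 \left(- 8 \left(20 + 9\right)\right) = -1133 + 749 \left(\left(-8\right) 29\right) = -1133 + 749 \left(-232\right) = -1133 - 173768 = -174901$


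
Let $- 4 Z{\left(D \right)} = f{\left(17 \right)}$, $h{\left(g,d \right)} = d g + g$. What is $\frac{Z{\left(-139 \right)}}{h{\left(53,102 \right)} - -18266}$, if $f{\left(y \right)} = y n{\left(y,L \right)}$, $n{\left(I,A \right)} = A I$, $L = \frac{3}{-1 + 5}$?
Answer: $- \frac{867}{379600} \approx -0.002284$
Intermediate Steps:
$L = \frac{3}{4} \approx 0.75$
$h{\left(g,d \right)} = g + d g$
$f{\left(y \right)} = \frac{3 y^{2}}{4}$ ($f{\left(y \right)} = y \frac{3 y}{4} = \frac{3 y^{2}}{4}$)
$Z{\left(D \right)} = - \frac{867}{16}$ ($Z{\left(D \right)} = - \frac{\frac{3}{4} \cdot 17^{2}}{4} = - \frac{\frac{3}{4} \cdot 289}{4} = \left(- \frac{1}{4}\right) \frac{867}{4} = - \frac{867}{16}$)
$\frac{Z{\left(-139 \right)}}{h{\left(53,102 \right)} - -18266} = - \frac{867}{16 \left(53 \left(1 + 102\right) - -18266\right)} = - \frac{867}{16 \left(53 \cdot 103 + 18266\right)} = - \frac{867}{16 \left(5459 + 18266\right)} = - \frac{867}{16 \cdot 23725} = \left(- \frac{867}{16}\right) \frac{1}{23725} = - \frac{867}{379600}$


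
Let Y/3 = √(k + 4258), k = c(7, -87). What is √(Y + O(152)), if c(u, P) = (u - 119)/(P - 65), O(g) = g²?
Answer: √(8340544 + 114*√384351)/19 ≈ 152.64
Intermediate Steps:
c(u, P) = (-119 + u)/(-65 + P)
k = 14/19 (k = (-119 + 7)/(-65 - 87) = -112/(-152) = -1/152*(-112) = 14/19 ≈ 0.73684)
Y = 6*√384351/19 (Y = 3*√(14/19 + 4258) = 3*√(80916/19) = 3*(2*√384351/19) = 6*√384351/19 ≈ 195.78)
√(Y + O(152)) = √(6*√384351/19 + 152²) = √(6*√384351/19 + 23104) = √(23104 + 6*√384351/19)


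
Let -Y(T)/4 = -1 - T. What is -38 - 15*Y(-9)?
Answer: 442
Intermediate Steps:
Y(T) = 4 + 4*T (Y(T) = -4*(-1 - T) = 4 + 4*T)
-38 - 15*Y(-9) = -38 - 15*(4 + 4*(-9)) = -38 - 15*(4 - 36) = -38 - 15*(-32) = -38 + 480 = 442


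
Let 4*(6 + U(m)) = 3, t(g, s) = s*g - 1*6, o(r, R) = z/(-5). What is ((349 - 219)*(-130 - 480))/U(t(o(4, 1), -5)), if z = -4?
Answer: 317200/21 ≈ 15105.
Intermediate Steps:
o(r, R) = ⅘ (o(r, R) = -4/(-5) = -4*(-⅕) = ⅘)
t(g, s) = -6 + g*s (t(g, s) = g*s - 6 = -6 + g*s)
U(m) = -21/4 (U(m) = -6 + (¼)*3 = -6 + ¾ = -21/4)
((349 - 219)*(-130 - 480))/U(t(o(4, 1), -5)) = ((349 - 219)*(-130 - 480))/(-21/4) = (130*(-610))*(-4/21) = -79300*(-4/21) = 317200/21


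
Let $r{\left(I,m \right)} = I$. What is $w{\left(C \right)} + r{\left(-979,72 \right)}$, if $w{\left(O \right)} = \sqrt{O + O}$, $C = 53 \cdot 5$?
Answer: $-979 + \sqrt{530} \approx -955.98$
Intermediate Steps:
$C = 265$
$w{\left(O \right)} = \sqrt{2} \sqrt{O}$ ($w{\left(O \right)} = \sqrt{2 O} = \sqrt{2} \sqrt{O}$)
$w{\left(C \right)} + r{\left(-979,72 \right)} = \sqrt{2} \sqrt{265} - 979 = \sqrt{530} - 979 = -979 + \sqrt{530}$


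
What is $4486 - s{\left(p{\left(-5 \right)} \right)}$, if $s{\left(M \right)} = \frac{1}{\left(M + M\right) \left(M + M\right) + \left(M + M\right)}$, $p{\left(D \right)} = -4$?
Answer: $\frac{251215}{56} \approx 4486.0$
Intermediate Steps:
$s{\left(M \right)} = \frac{1}{2 M + 4 M^{2}}$ ($s{\left(M \right)} = \frac{1}{2 M 2 M + 2 M} = \frac{1}{4 M^{2} + 2 M} = \frac{1}{2 M + 4 M^{2}}$)
$4486 - s{\left(p{\left(-5 \right)} \right)} = 4486 - \frac{1}{2 \left(-4\right) \left(1 + 2 \left(-4\right)\right)} = 4486 - \frac{1}{2} \left(- \frac{1}{4}\right) \frac{1}{1 - 8} = 4486 - \frac{1}{2} \left(- \frac{1}{4}\right) \frac{1}{-7} = 4486 - \frac{1}{2} \left(- \frac{1}{4}\right) \left(- \frac{1}{7}\right) = 4486 - \frac{1}{56} = \frac{251215}{56}$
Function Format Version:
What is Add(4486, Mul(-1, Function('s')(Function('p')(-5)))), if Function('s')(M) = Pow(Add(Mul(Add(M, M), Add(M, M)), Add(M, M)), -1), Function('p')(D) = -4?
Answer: Rational(251215, 56) ≈ 4486.0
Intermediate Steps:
Function('s')(M) = Pow(Add(Mul(2, M), Mul(4, Pow(M, 2))), -1) (Function('s')(M) = Pow(Add(Mul(Mul(2, M), Mul(2, M)), Mul(2, M)), -1) = Pow(Add(Mul(4, Pow(M, 2)), Mul(2, M)), -1) = Pow(Add(Mul(2, M), Mul(4, Pow(M, 2))), -1))
Add(4486, Mul(-1, Function('s')(Function('p')(-5)))) = Add(4486, Mul(-1, Mul(Rational(1, 2), Pow(-4, -1), Pow(Add(1, Mul(2, -4)), -1)))) = Add(4486, Mul(-1, Mul(Rational(1, 2), Rational(-1, 4), Pow(Add(1, -8), -1)))) = Add(4486, Mul(-1, Mul(Rational(1, 2), Rational(-1, 4), Pow(-7, -1)))) = Add(4486, Mul(-1, Mul(Rational(1, 2), Rational(-1, 4), Rational(-1, 7)))) = Add(4486, Mul(-1, Rational(1, 56))) = Add(4486, Rational(-1, 56)) = Rational(251215, 56)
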